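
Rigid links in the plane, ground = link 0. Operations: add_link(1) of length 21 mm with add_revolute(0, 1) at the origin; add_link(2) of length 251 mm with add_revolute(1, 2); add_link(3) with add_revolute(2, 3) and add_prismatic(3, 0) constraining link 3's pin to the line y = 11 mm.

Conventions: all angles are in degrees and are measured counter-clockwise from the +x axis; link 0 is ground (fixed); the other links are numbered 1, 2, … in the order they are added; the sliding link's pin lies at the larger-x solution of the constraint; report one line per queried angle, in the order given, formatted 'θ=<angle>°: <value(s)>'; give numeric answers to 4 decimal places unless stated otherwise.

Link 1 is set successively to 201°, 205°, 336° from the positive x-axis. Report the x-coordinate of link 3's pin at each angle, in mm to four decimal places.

geometry: r = 21 mm, L = 251 mm, e = 11 mm
θ=201°: crank pin P = (r cos θ, r sin θ) = (-19.605189, -7.525727)
θ=201°: h = r sin θ − e = -7.525727 − 11 = -18.525727
θ=201°: x = r cos θ + √(L² − h²) = -19.605189 + 250.315396 = 230.710207
θ=205°: crank pin P = (r cos θ, r sin θ) = (-19.032464, -8.874983)
θ=205°: h = r sin θ − e = -8.874983 − 11 = -19.874983
θ=205°: x = r cos θ + √(L² − h²) = -19.032464 + 250.211880 = 231.179417
θ=336°: crank pin P = (r cos θ, r sin θ) = (19.184455, -8.541470)
θ=336°: h = r sin θ − e = -8.541470 − 11 = -19.541470
θ=336°: x = r cos θ + √(L² − h²) = 19.184455 + 250.238149 = 269.422603

θ=201°: 230.7102
θ=205°: 231.1794
θ=336°: 269.4226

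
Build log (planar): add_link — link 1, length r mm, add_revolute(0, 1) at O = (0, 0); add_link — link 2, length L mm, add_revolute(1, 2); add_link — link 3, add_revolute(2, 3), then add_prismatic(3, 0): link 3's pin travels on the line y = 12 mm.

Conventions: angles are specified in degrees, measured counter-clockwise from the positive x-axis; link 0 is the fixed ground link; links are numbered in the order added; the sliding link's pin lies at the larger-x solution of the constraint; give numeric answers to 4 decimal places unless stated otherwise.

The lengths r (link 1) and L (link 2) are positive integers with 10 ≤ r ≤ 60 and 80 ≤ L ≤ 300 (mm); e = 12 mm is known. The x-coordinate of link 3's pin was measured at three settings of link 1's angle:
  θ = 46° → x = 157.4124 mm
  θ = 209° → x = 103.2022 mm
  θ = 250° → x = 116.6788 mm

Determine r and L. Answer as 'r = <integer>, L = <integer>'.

constraint per measurement: (x − r cos θ)² + (r sin θ − e)² = L²
subtracting the θ₁ and θ₂ equations cancels the r² and L² terms:
r = (x₁² − x₂²) / (2[(x₁cos θ₁ + e sin θ₁) − (x₂cos θ₂ + e sin θ₂)]) = 33.0000 → r = 33
L² = (x₁ − r cos θ₁)² + (r sin θ₁ − e)² = 18224.9890 → L = 135.0000 → L = 135
check at θ₃=250°: x = 116.6788 (printed 116.6788) ✓

r = 33, L = 135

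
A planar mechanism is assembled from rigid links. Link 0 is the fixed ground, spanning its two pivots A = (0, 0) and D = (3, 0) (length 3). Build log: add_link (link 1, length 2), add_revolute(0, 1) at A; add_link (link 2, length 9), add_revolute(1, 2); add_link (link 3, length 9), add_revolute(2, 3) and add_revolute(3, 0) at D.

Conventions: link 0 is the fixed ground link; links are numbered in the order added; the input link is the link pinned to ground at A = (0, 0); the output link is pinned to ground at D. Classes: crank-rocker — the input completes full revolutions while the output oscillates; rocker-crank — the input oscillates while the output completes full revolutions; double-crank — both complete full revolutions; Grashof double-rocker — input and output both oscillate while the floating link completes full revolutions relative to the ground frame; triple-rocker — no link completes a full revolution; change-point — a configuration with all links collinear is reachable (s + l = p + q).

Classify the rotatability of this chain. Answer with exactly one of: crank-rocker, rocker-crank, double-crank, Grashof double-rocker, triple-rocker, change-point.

lengths: ground=3, input=2, coupler=9, output=9
sorted: s=2 (shortest), l=9 (longest), p+q=12
s + l = 11 vs p + q = 12
s + l < p + q (Grashof) with shortest = input link → crank-rocker

crank-rocker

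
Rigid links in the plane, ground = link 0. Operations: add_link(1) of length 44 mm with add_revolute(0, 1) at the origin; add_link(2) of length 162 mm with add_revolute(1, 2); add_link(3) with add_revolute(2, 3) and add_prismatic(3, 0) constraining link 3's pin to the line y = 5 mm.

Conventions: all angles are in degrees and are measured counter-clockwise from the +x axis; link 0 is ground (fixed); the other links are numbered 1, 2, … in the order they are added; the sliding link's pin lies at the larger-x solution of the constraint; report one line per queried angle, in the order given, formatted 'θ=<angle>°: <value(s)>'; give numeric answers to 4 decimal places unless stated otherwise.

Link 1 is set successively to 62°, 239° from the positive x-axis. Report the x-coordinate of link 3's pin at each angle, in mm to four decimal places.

geometry: r = 44 mm, L = 162 mm, e = 5 mm
θ=62°: crank pin P = (r cos θ, r sin θ) = (20.656749, 38.849694)
θ=62°: h = r sin θ − e = 38.849694 − 5 = 33.849694
θ=62°: x = r cos θ + √(L² − h²) = 20.656749 + 158.424109 = 179.080857
θ=239°: crank pin P = (r cos θ, r sin θ) = (-22.661675, -37.715361)
θ=239°: h = r sin θ − e = -37.715361 − 5 = -42.715361
θ=239°: x = r cos θ + √(L² − h²) = -22.661675 + 156.267072 = 133.605397

θ=62°: 179.0809
θ=239°: 133.6054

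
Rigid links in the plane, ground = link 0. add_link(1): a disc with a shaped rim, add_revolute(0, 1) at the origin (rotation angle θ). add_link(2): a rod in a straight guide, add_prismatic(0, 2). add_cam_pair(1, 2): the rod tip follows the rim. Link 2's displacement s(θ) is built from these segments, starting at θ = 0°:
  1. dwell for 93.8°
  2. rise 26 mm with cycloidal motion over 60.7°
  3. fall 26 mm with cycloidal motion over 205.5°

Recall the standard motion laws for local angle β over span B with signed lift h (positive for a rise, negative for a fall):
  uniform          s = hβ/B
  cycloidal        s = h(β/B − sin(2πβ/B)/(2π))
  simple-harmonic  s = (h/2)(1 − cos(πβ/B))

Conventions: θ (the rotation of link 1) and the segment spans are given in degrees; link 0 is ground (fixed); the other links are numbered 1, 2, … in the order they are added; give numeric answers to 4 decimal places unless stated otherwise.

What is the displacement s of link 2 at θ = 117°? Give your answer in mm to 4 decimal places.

segment 1 (0° to 93.8°, dwell): s unchanged at 0.0000
θ = 117° falls in segment 2 (93.8° to 154.5°, cycloidal, h = 26): β = 117 − 93.8 = 23.2°, B = 60.7°; Δs = 26·(0.3822 − sin(2π·0.3822)/(2π)) = 7.1468; s = 0.0000 + 7.1468 = 7.1468

7.1468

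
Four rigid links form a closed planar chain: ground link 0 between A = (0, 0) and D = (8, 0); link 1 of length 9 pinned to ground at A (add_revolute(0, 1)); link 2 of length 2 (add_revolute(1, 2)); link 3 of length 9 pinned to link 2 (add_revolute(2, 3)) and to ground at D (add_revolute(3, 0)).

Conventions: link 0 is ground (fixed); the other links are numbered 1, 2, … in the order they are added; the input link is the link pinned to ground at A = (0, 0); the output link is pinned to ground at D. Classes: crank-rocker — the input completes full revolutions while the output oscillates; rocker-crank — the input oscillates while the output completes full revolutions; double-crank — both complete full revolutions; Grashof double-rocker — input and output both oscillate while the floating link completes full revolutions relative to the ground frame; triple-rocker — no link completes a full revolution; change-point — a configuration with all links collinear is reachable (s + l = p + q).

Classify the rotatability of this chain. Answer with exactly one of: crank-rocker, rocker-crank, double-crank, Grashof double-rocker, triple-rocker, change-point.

lengths: ground=8, input=9, coupler=2, output=9
sorted: s=2 (shortest), l=9 (longest), p+q=17
s + l = 11 vs p + q = 17
s + l < p + q (Grashof) with shortest = coupler link → Grashof double-rocker

Grashof double-rocker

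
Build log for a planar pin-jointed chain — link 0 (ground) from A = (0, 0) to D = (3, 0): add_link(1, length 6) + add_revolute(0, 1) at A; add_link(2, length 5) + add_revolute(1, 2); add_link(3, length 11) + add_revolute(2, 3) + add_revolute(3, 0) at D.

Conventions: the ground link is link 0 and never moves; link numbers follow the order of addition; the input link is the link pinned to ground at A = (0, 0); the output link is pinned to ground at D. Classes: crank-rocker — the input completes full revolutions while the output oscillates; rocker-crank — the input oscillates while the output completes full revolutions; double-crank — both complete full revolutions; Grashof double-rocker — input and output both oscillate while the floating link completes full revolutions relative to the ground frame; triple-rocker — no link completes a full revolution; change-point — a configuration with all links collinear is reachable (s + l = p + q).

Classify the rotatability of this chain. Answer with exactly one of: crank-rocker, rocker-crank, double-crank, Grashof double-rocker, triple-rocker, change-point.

lengths: ground=3, input=6, coupler=5, output=11
sorted: s=3 (shortest), l=11 (longest), p+q=11
s + l = 14 vs p + q = 11
s + l > p + q → non-Grashof → no link fully rotates → triple-rocker

triple-rocker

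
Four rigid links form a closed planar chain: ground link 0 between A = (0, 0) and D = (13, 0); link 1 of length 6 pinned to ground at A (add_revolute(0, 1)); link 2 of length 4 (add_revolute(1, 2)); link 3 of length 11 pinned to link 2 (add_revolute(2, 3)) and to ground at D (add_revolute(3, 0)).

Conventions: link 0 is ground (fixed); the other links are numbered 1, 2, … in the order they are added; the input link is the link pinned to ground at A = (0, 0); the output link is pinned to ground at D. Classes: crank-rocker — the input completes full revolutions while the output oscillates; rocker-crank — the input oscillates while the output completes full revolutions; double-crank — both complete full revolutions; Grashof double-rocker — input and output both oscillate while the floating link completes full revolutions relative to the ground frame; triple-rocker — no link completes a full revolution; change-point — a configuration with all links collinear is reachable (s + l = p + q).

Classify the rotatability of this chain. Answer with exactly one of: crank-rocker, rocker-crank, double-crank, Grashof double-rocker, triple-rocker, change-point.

lengths: ground=13, input=6, coupler=4, output=11
sorted: s=4 (shortest), l=13 (longest), p+q=17
s + l = 17 vs p + q = 17
s + l = p + q → change-point (collinear configuration reachable)

change-point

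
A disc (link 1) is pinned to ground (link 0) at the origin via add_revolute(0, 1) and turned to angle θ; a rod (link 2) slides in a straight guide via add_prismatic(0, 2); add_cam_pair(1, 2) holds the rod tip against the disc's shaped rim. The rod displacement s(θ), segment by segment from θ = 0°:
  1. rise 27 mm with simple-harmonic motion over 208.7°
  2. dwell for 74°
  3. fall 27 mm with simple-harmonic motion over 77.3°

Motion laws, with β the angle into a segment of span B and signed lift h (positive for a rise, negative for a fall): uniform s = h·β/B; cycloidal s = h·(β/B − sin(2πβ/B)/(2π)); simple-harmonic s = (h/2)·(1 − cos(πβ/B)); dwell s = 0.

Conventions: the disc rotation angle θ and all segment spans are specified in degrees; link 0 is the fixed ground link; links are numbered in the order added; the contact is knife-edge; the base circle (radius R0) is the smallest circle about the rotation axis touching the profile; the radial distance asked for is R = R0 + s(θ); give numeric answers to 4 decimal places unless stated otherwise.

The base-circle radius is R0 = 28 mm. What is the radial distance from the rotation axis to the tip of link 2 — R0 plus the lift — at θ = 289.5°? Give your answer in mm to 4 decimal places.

segment 1 (0° to 208.7°, simple-harmonic, h = 27) is passed completely: s = 0.0000 + (27) = 27.0000
segment 2 (208.7° to 282.7°, dwell): s unchanged at 27.0000
θ = 289.5° falls in segment 3 (282.7° to 360°, simple-harmonic, h = -27): β = 289.5 − 282.7 = 6.8°, B = 77.3°; Δs = -27/2·(1 − cos(π·0.0880)) = -0.5123; s = 27.0000 − 0.5123 = 26.4877
R = R0 + s = 28 + 26.4877 = 54.4877

54.4877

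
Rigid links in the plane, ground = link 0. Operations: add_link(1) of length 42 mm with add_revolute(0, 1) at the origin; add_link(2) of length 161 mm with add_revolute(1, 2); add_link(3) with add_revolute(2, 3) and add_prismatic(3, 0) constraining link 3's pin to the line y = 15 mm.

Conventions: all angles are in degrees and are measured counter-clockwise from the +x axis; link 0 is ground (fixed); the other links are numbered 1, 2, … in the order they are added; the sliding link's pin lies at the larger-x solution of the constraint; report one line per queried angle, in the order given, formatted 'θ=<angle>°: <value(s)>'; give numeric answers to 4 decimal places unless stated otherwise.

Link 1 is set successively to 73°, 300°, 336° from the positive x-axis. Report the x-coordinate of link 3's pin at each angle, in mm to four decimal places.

geometry: r = 42 mm, L = 161 mm, e = 15 mm
θ=73°: crank pin P = (r cos θ, r sin θ) = (12.279612, 40.164800)
θ=73°: h = r sin θ − e = 40.164800 − 15 = 25.164800
θ=73°: x = r cos θ + √(L² − h²) = 12.279612 + 159.021171 = 171.300783
θ=300°: crank pin P = (r cos θ, r sin θ) = (21.000000, -36.373067)
θ=300°: h = r sin θ − e = -36.373067 − 15 = -51.373067
θ=300°: x = r cos θ + √(L² − h²) = 21.000000 + 152.583774 = 173.583774
θ=336°: crank pin P = (r cos θ, r sin θ) = (38.368909, -17.082939)
θ=336°: h = r sin θ − e = -17.082939 − 15 = -32.082939
θ=336°: x = r cos θ + √(L² − h²) = 38.368909 + 157.770989 = 196.139898

θ=73°: 171.3008
θ=300°: 173.5838
θ=336°: 196.1399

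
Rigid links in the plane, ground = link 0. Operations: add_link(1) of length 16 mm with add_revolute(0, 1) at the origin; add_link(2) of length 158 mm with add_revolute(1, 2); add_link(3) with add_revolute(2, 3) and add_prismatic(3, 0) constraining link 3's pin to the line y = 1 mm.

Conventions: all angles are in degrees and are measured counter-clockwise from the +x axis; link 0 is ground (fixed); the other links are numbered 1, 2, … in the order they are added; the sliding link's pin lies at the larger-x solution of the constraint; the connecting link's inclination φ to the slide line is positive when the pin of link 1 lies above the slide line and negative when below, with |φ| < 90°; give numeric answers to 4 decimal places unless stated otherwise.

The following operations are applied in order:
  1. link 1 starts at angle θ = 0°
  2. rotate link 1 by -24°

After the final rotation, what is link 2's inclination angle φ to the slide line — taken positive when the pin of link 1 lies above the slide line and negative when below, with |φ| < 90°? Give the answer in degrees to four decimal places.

geometry: r = 16 mm, L = 158 mm, e = 1 mm; θ starts at 0°
rotate link 1 by -24°: θ ← 0° -24° = -24°
h = r sin θ − e = -6.507786 − 1 = -7.507786
sin φ = h / L = -7.507786 / 158 = -0.04751763
φ = arcsin(-0.04751763) = -2.723586°

-2.7236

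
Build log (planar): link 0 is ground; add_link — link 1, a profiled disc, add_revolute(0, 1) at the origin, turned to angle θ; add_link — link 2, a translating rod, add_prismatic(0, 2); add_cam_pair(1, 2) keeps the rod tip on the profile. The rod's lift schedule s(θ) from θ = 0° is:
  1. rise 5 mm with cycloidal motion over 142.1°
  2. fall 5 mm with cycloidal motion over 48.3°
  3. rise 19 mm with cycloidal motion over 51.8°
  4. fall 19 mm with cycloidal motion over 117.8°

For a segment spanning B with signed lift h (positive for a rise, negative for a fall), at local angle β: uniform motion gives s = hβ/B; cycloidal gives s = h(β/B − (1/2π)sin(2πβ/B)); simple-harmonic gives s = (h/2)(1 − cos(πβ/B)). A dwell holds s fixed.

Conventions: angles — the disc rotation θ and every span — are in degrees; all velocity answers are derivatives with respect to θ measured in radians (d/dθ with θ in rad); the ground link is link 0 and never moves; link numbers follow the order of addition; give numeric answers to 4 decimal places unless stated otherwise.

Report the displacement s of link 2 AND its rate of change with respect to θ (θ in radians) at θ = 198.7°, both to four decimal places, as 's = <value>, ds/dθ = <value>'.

seg 1 [0°–142.1°] cycloidal, h=5: full span → s += 5 → s = 5.0000
seg 2 [142.1°–190.4°] cycloidal, h=-5: full span → s += -5 → s = 0.0000
seg 3 [190.4°–242.2°] cycloidal, h=19: θ=198.7° here. β=8.3, B=51.8. 19·(0.1602 − sin(2π·0.1602)/(2π)) = 0.4888 → s = 0.4888
velocity in seg [190.4°–242.2°] (cycloidal), θ in radians: β = 8.3° = 0.1449 rad, B = 51.8° = 0.9041 rad; ds/dθ = (h/B)(1 − cos(2πβ/B)) = (19/0.9041)(1 − cos(2π·0.1602)) = 9.780823 mm/rad

s = 0.4888, ds/dθ = 9.7808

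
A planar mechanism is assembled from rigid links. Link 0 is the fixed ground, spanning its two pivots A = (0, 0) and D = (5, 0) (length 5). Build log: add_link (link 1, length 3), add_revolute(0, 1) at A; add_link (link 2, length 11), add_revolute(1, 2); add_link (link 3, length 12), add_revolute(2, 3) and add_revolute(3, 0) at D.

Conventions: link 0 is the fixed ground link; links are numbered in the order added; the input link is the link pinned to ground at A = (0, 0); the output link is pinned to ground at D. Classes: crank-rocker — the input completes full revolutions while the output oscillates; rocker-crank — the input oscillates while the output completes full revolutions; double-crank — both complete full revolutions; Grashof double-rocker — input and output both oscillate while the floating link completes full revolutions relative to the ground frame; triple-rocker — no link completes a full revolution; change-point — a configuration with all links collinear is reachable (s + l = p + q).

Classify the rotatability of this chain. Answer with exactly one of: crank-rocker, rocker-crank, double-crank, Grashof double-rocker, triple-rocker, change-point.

lengths: ground=5, input=3, coupler=11, output=12
sorted: s=3 (shortest), l=12 (longest), p+q=16
s + l = 15 vs p + q = 16
s + l < p + q (Grashof) with shortest = input link → crank-rocker

crank-rocker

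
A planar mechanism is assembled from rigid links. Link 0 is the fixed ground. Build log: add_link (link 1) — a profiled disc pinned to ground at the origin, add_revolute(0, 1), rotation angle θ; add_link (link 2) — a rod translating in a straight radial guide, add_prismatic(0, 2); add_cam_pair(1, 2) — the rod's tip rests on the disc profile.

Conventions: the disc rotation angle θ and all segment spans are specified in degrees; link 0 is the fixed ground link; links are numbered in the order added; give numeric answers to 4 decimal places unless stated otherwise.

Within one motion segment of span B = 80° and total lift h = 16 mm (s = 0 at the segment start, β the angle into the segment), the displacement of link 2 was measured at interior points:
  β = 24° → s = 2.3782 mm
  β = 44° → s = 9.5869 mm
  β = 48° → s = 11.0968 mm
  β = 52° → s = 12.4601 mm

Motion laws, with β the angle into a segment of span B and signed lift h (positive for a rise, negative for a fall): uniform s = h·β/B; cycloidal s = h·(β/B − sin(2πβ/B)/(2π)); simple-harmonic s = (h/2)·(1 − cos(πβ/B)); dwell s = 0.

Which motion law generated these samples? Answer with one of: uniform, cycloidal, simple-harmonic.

candidates at β/B = r: uniform s = h·r (linear in β); cycloidal s = h·(r − sin(2πr)/(2π)); simple-harmonic s = (h/2)(1 − cos(πr))
β=24°: printed 2.3782 | uniform 4.8000, cycloidal 2.3782, simple-harmonic 3.2977
β=44°: printed 9.5869 | uniform 8.8000, cycloidal 9.5869, simple-harmonic 9.2515
β=48°: printed 11.0968 | uniform 9.6000, cycloidal 11.0968, simple-harmonic 10.4721
β=52°: printed 12.4601 | uniform 10.4000, cycloidal 12.4601, simple-harmonic 11.6319
only one law matches every sample → cycloidal

cycloidal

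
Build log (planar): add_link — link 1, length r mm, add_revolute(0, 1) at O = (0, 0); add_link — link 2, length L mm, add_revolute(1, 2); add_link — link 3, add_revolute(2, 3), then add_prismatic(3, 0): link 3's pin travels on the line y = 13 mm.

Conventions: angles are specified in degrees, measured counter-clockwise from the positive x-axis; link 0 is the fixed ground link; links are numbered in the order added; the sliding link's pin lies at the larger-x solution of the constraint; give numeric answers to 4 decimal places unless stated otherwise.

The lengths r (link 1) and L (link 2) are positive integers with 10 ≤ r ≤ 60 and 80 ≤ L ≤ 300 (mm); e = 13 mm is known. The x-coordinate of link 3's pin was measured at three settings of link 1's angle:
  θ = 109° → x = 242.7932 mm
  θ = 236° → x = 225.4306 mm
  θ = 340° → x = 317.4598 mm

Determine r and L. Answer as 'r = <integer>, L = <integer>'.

constraint per measurement: (x − r cos θ)² + (r sin θ − e)² = L²
subtracting the θ₁ and θ₂ equations cancels the r² and L² terms:
r = (x₁² − x₂²) / (2[(x₁cos θ₁ + e sin θ₁) − (x₂cos θ₂ + e sin θ₂)]) = 57.9999 → r = 58
L² = (x₁ − r cos θ₁)² + (r sin θ₁ − e)² = 70225.0011 → L = 265.0000 → L = 265
check at θ₃=340°: x = 317.4598 (printed 317.4598) ✓

r = 58, L = 265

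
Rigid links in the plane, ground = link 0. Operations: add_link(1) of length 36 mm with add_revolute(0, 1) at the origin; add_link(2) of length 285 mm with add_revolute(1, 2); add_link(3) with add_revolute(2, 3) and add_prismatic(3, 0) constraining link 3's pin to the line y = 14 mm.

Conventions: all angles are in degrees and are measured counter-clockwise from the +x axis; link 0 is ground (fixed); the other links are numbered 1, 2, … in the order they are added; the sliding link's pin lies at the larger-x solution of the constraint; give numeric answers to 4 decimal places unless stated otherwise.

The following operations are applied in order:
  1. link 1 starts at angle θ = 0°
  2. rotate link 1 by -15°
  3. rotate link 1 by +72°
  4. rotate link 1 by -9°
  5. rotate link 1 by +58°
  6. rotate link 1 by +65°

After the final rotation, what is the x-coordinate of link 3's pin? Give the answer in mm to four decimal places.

geometry: r = 36 mm, L = 285 mm, e = 14 mm; θ starts at 0°
rotate link 1 by -15°: θ ← 0° -15° = -15°
rotate link 1 by +72°: θ ← -15° +72° = 57°
rotate link 1 by -9°: θ ← 57° -9° = 48°
rotate link 1 by +58°: θ ← 48° +58° = 106°
rotate link 1 by +65°: θ ← 106° +65° = 171°
crank pin P = (r cos θ, r sin θ) = (-35.556780, 5.631641)
h = r sin θ − e = 5.631641 − 14 = -8.368359
x = r cos θ + √(L² − h²) = -35.556780 + 284.877115 = 249.320335

249.3203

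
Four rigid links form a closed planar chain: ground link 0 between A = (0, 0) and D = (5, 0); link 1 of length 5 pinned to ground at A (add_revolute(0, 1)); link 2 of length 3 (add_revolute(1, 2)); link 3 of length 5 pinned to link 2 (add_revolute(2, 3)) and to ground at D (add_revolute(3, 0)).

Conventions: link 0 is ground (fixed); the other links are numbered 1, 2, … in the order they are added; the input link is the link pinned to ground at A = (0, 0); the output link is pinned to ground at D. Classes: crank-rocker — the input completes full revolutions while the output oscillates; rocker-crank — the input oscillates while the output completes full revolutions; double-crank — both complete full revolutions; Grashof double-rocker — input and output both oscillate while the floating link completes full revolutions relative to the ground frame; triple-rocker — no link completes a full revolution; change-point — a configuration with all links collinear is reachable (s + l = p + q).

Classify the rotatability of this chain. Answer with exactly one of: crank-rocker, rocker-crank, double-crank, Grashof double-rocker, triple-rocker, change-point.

lengths: ground=5, input=5, coupler=3, output=5
sorted: s=3 (shortest), l=5 (longest), p+q=10
s + l = 8 vs p + q = 10
s + l < p + q (Grashof) with shortest = coupler link → Grashof double-rocker

Grashof double-rocker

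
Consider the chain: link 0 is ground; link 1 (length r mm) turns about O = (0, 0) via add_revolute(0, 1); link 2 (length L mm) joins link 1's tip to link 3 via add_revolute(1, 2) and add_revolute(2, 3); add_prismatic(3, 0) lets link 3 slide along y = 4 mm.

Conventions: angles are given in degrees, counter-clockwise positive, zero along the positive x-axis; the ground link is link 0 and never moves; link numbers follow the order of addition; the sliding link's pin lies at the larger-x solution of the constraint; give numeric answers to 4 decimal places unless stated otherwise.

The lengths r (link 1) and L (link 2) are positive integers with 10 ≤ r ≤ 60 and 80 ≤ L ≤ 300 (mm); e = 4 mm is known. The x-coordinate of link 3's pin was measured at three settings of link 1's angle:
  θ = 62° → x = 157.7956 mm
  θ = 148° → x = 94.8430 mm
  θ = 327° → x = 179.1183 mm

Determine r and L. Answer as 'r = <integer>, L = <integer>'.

constraint per measurement: (x − r cos θ)² + (r sin θ − e)² = L²
subtracting the θ₁ and θ₂ equations cancels the r² and L² terms:
r = (x₁² − x₂²) / (2[(x₁cos θ₁ + e sin θ₁) − (x₂cos θ₂ + e sin θ₂)]) = 51.0000 → r = 51
L² = (x₁ − r cos θ₁)² + (r sin θ₁ − e)² = 19599.9930 → L = 140.0000 → L = 140
check at θ₃=327°: x = 179.1183 (printed 179.1183) ✓

r = 51, L = 140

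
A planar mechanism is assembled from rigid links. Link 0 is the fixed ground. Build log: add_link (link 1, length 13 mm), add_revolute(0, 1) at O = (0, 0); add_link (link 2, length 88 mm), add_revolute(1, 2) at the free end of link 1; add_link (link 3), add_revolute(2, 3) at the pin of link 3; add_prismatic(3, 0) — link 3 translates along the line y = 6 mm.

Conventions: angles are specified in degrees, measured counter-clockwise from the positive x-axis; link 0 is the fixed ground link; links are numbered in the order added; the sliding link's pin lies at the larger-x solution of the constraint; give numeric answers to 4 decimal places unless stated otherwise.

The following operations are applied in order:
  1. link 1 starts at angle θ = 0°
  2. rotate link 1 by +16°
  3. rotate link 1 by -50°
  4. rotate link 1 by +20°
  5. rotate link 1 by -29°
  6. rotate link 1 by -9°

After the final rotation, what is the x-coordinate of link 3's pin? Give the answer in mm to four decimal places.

geometry: r = 13 mm, L = 88 mm, e = 6 mm; θ starts at 0°
rotate link 1 by +16°: θ ← 0° +16° = 16°
rotate link 1 by -50°: θ ← 16° -50° = -34°
rotate link 1 by +20°: θ ← -34° +20° = -14°
rotate link 1 by -29°: θ ← -14° -29° = -43°
rotate link 1 by -9°: θ ← -43° -9° = -52°
crank pin P = (r cos θ, r sin θ) = (8.003599, -10.244140)
h = r sin θ − e = -10.244140 − 6 = -16.244140
x = r cos θ + √(L² − h²) = 8.003599 + 86.487733 = 94.491332

94.4913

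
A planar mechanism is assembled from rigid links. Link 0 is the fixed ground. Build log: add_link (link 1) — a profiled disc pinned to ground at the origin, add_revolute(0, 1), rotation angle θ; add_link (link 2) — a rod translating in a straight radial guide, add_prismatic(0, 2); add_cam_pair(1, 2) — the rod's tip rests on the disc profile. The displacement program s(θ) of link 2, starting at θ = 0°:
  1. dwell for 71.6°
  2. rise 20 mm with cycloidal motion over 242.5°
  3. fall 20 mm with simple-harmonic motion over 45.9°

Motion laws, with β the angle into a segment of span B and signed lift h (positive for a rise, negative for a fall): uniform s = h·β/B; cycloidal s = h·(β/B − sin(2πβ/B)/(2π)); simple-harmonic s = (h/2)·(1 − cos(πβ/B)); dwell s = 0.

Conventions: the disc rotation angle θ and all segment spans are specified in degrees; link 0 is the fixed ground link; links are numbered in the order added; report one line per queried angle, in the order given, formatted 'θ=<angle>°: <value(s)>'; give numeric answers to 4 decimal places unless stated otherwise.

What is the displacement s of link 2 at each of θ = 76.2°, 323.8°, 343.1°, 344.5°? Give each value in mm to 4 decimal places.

seg 1 [0°–71.6°] dwell: s stays 0.0000
seg 2 [71.6°–314.1°] cycloidal, h=20: θ=76.2° here. β=4.6, B=242.5. 20·(0.0190 − sin(2π·0.0190)/(2π)) = 0.0009 → s = 0.0009
seg 2 [71.6°–314.1°] cycloidal, h=20: full span → s += 20 → s = 20.0000
seg 3 [314.1°–360°] simple-harmonic, h=-20: θ=323.8° here. β=9.7, B=45.9. -20/2·(1 − cos(π·0.2113)) = -2.1241 → s = 17.8759
seg 3 [314.1°–360°] simple-harmonic, h=-20: θ=343.1° here. β=29, B=45.9. -20/2·(1 − cos(π·0.6318)) = -14.0236 → s = 5.9764
seg 3 [314.1°–360°] simple-harmonic, h=-20: θ=344.5° here. β=30.4, B=45.9. -20/2·(1 − cos(π·0.6623)) = -14.8810 → s = 5.1190

θ=76.2°: 0.0009
θ=323.8°: 17.8759
θ=343.1°: 5.9764
θ=344.5°: 5.1190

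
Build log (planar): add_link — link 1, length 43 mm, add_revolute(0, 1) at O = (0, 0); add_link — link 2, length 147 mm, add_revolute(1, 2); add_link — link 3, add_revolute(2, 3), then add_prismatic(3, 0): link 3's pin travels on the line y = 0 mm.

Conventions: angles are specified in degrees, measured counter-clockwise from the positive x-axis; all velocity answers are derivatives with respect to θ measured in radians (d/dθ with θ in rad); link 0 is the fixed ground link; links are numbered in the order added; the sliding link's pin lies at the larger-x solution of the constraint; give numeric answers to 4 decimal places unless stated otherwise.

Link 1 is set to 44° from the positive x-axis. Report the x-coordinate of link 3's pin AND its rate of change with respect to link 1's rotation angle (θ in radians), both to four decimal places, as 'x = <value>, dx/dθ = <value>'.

geometry: r = 43 mm, L = 147 mm, e = 0 mm
crank pin P = (r cos θ, r sin θ) = (30.931611, 29.870310)
h = r sin θ − e = 29.870310 − 0 = 29.870310
x = r cos θ + √(L² − h²) = 30.931611 + 143.933195 = 174.864806
dx/dθ = −r sin θ − h·r cos θ/√(L² − h²) (θ in radians; h = 29.870310) = -36.289516

x = 174.8648, dx/dθ = -36.2895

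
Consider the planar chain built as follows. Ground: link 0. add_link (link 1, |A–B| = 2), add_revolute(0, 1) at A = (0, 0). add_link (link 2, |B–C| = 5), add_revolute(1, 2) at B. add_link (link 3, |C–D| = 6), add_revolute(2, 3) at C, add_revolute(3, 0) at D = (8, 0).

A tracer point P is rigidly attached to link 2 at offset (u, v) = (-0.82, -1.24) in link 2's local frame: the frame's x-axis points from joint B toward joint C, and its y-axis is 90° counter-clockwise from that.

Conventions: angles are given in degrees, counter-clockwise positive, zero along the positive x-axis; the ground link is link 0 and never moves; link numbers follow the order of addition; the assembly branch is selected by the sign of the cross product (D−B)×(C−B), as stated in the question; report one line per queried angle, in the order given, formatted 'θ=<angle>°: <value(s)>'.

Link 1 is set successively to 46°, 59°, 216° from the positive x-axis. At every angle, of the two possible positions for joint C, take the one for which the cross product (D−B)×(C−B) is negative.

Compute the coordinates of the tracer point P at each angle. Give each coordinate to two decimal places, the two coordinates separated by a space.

A=(0,0), D=(8.00,0)
θ=46°: B = A + 2.00·(cos46°, sin46°) = (1.3893, 1.4387)
θ=46°: |BD| = 6.7654
θ=46°: circle(B,5.00) ∩ circle(D,6.00): a=2.5698, h=4.2891
θ=46°:   candidates: C₊=(4.8124,5.0832) cross=29.018; C₋=(2.9882,-3.2988) cross=-29.018
θ=46°:   branch - wants cross < 0 → take C=(2.9882,-3.2988) (cross=-29.018)
θ=46°: ex = (C−B)/|BC| = (0.3198,-0.9475); ey = (0.9475,0.3198)
θ=46°: P = B + -0.82·ex + -1.24·ey = (-0.0478,1.8191)
θ=59°: B = A + 2.00·(cos59°, sin59°) = (1.0301, 1.7143)
θ=59°: |BD| = 7.1777
θ=59°: circle(B,5.00) ∩ circle(D,6.00): a=2.8226, h=4.1271
θ=59°:   candidates: C₊=(4.7567,5.0479) cross=29.623; C₋=(2.7852,-2.9675) cross=-29.623
θ=59°:   branch - wants cross < 0 → take C=(2.7852,-2.9675) (cross=-29.623)
θ=59°: ex = (C−B)/|BC| = (0.3510,-0.9364); ey = (0.9364,0.3510)
θ=59°: P = B + -0.82·ex + -1.24·ey = (-0.4189,2.0469)
θ=216°: B = A + 2.00·(cos216°, sin216°) = (-1.6180, -1.1756)
θ=216°: |BD| = 9.6896
θ=216°: circle(B,5.00) ∩ circle(D,6.00): a=4.2772, h=2.5895
θ=216°:   candidates: C₊=(2.3134,1.9138) cross=25.092; C₋=(2.9417,-3.2271) cross=-25.092
θ=216°:   branch - wants cross < 0 → take C=(2.9417,-3.2271) (cross=-25.092)
θ=216°: ex = (C−B)/|BC| = (0.9120,-0.4103); ey = (0.4103,0.9120)
θ=216°: P = B + -0.82·ex + -1.24·ey = (-2.8746,-1.9699)

θ=46°: -0.05 1.82
θ=59°: -0.42 2.05
θ=216°: -2.87 -1.97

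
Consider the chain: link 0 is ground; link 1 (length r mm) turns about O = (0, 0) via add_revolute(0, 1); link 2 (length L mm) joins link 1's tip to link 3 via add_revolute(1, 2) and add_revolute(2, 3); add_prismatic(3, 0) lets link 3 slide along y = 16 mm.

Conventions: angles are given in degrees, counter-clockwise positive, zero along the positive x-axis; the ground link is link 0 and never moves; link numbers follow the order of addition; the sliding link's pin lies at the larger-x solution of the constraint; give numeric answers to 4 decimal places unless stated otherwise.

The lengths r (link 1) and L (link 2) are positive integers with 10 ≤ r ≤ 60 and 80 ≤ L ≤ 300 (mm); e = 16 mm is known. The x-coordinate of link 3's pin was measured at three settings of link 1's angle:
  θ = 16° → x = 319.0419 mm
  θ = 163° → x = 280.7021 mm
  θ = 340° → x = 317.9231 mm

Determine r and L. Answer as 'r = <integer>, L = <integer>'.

constraint per measurement: (x − r cos θ)² + (r sin θ − e)² = L²
subtracting the θ₁ and θ₂ equations cancels the r² and L² terms:
r = (x₁² − x₂²) / (2[(x₁cos θ₁ + e sin θ₁) − (x₂cos θ₂ + e sin θ₂)]) = 20.0000 → r = 20
L² = (x₁ − r cos θ₁)² + (r sin θ₁ − e)² = 90000.0157 → L = 300.0000 → L = 300
check at θ₃=340°: x = 317.9231 (printed 317.9231) ✓

r = 20, L = 300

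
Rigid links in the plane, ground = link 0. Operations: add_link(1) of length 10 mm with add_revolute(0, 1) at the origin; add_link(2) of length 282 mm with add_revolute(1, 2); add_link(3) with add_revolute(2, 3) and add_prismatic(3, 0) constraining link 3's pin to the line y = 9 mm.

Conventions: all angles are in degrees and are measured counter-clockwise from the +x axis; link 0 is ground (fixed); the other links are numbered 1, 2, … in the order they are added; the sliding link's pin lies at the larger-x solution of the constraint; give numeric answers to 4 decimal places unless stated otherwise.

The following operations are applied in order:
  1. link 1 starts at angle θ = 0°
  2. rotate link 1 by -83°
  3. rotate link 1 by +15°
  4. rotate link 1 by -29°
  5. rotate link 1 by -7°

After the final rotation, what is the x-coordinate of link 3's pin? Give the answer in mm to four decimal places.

geometry: r = 10 mm, L = 282 mm, e = 9 mm; θ starts at 0°
rotate link 1 by -83°: θ ← 0° -83° = -83°
rotate link 1 by +15°: θ ← -83° +15° = -68°
rotate link 1 by -29°: θ ← -68° -29° = -97°
rotate link 1 by -7°: θ ← -97° -7° = -104°
crank pin P = (r cos θ, r sin θ) = (-2.419219, -9.702957)
h = r sin θ − e = -9.702957 − 9 = -18.702957
x = r cos θ + √(L² − h²) = -2.419219 + 281.379103 = 278.959884

278.9599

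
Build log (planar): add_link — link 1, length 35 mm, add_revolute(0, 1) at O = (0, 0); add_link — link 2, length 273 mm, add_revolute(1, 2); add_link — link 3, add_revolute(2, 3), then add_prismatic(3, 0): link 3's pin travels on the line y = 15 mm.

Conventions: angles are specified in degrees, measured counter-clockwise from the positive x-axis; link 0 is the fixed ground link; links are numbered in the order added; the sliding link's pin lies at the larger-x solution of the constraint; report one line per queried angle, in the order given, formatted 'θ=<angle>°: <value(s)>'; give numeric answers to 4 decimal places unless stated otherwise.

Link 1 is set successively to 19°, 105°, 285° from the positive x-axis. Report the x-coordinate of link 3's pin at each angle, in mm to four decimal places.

geometry: r = 35 mm, L = 273 mm, e = 15 mm
θ=19°: crank pin P = (r cos θ, r sin θ) = (33.093150, 11.394885)
θ=19°: h = r sin θ − e = 11.394885 − 15 = -3.605115
θ=19°: x = r cos θ + √(L² − h²) = 33.093150 + 272.976195 = 306.069345
θ=105°: crank pin P = (r cos θ, r sin θ) = (-9.058667, 33.807404)
θ=105°: h = r sin θ − e = 33.807404 − 15 = 18.807404
θ=105°: x = r cos θ + √(L² − h²) = -9.058667 + 272.351394 = 263.292727
θ=285°: crank pin P = (r cos θ, r sin θ) = (9.058667, -33.807404)
θ=285°: h = r sin θ − e = -33.807404 − 15 = -48.807404
θ=285°: x = r cos θ + √(L² − h²) = 9.058667 + 268.601633 = 277.660300

θ=19°: 306.0693
θ=105°: 263.2927
θ=285°: 277.6603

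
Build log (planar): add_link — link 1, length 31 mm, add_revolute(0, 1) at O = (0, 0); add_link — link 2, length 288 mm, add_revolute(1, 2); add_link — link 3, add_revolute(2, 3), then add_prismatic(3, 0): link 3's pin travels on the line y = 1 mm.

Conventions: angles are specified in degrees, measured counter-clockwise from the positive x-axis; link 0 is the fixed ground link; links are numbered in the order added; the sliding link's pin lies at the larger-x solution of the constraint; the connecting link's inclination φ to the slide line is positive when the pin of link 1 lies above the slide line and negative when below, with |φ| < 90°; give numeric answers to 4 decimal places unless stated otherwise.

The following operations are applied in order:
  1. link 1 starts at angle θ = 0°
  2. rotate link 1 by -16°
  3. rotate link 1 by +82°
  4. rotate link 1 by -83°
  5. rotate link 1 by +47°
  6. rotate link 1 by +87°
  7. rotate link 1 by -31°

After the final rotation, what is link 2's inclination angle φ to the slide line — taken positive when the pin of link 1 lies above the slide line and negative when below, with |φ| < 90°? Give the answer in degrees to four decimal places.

geometry: r = 31 mm, L = 288 mm, e = 1 mm; θ starts at 0°
rotate link 1 by -16°: θ ← 0° -16° = -16°
rotate link 1 by +82°: θ ← -16° +82° = 66°
rotate link 1 by -83°: θ ← 66° -83° = -17°
rotate link 1 by +47°: θ ← -17° +47° = 30°
rotate link 1 by +87°: θ ← 30° +87° = 117°
rotate link 1 by -31°: θ ← 117° -31° = 86°
h = r sin θ − e = 30.924486 − 1 = 29.924486
sin φ = h / L = 29.924486 / 288 = 0.10390446
φ = arcsin(0.10390446) = 5.964052°

5.9641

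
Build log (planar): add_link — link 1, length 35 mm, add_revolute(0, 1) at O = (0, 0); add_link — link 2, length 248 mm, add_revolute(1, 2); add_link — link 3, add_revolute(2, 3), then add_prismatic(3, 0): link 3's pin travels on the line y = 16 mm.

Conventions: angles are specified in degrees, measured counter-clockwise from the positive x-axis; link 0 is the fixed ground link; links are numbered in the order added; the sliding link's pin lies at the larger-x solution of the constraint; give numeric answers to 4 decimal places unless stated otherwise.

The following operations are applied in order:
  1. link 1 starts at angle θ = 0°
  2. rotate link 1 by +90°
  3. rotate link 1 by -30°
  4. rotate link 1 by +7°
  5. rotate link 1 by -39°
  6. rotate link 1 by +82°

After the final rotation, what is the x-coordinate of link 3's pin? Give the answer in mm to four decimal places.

geometry: r = 35 mm, L = 248 mm, e = 16 mm; θ starts at 0°
rotate link 1 by +90°: θ ← 0° +90° = 90°
rotate link 1 by -30°: θ ← 90° -30° = 60°
rotate link 1 by +7°: θ ← 60° +7° = 67°
rotate link 1 by -39°: θ ← 67° -39° = 28°
rotate link 1 by +82°: θ ← 28° +82° = 110°
crank pin P = (r cos θ, r sin θ) = (-11.970705, 32.889242)
h = r sin θ − e = 32.889242 − 16 = 16.889242
x = r cos θ + √(L² − h²) = -11.970705 + 247.424238 = 235.453533

235.4535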